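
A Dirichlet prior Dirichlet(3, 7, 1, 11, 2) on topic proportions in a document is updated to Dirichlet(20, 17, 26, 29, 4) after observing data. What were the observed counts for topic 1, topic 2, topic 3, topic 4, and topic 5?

For a Dirichlet(α) prior with multinomial counts c, the posterior is Dirichlet(α + c) componentwise.
Counts are posterior − prior componentwise: 20−3=17, 17−7=10, 26−1=25, 29−11=18, 4−2=2.

counts (17, 10, 25, 18, 2)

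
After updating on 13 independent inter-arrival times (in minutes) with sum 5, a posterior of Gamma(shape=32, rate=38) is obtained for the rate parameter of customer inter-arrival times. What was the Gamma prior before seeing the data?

Gamma–exponential conjugacy: posterior shape = α + n, posterior rate = β + Σtᵢ.
So α = 32 − 13 = 19 and β = 38 − 5 = 33.

Gamma(shape=19, rate=33)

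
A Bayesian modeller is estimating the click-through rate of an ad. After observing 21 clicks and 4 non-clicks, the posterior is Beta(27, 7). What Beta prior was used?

Beta(6, 3)

Beta is conjugate to the binomial likelihood: posterior = Beta(α+s, β+f).
So α = 27 − 21 = 6 and β = 7 − 4 = 3.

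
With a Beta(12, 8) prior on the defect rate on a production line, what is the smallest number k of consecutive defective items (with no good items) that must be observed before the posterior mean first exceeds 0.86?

After k defective items and 0 good items the posterior is Beta(12+k, 8), with mean (12+k)/(12+8+k).
Set (12+k)/(20+k) > 0.86 and solve: k > (0.86·20 − 12)/(1 − 0.86) = 37.143.
The smallest integer exceeding 37.143 is 38, and checking k=38: (50)/(58) = 0.8621 > 0.86.

k = 38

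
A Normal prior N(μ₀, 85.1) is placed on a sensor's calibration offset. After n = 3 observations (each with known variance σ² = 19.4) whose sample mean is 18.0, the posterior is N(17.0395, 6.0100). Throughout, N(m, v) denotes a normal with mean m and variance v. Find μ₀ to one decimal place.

The posterior mean is a precision-weighted average: μ_n = (τ₀μ₀ + τ_data·x̄)/(τ₀+τ_data), with τ₀=1/σ₀² and τ_data=n/σ².
Here τ₀ = 1/85.1 = 0.011751 and τ_data = 3/19.4 = 0.154639, so τ_n = 0.166390.
Rearranging for μ₀: μ₀ = (μ_n·τ_n − τ_data·x̄)/τ₀ = (17.0395·0.166390 − 0.154639·18.0) / 0.011751 = 0.051700/0.011751 ≈ 4.4.

μ₀ = 4.4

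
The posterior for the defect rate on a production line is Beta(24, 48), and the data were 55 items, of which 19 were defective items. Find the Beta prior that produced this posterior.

Under Beta–binomial conjugacy the posterior parameters are (α+s, β+f).
Subtract the data counts: 24−19=5, 48−36=12.

Beta(5, 12)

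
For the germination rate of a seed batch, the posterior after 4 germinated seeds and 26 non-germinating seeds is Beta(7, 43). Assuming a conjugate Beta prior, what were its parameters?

Beta is conjugate to the binomial likelihood: posterior = Beta(a+s, b+f).
Subtract the data counts: 7−4=3, 43−26=17.

Beta(3, 17)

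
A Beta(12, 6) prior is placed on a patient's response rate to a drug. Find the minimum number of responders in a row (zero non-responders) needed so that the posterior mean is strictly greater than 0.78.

k = 10

After k responders and 0 non-responders the posterior is Beta(12+k, 6), with mean (12+k)/(12+6+k).
Set (12+k)/(18+k) > 0.78 and solve: k > (0.78·18 − 12)/(1 − 0.78) = 9.273.
The smallest integer exceeding 9.273 is 10.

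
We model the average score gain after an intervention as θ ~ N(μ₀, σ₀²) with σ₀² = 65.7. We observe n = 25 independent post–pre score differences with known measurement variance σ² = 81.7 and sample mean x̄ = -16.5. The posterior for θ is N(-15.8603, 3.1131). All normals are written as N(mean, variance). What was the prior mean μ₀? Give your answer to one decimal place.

The posterior mean is a precision-weighted average: μ_n = (τ₀μ₀ + τ_data·x̄)/(τ₀+τ_data), with τ₀=1/σ₀² and τ_data=n/σ².
Here τ₀ = 1/65.7 = 0.015221 and τ_data = 25/81.7 = 0.305998, so τ_n = 0.321219.
Rearranging for μ₀: μ₀ = (μ_n·τ_n − τ_data·x̄)/τ₀ = (-15.8603·0.321219 − 0.305998·-16.5) / 0.015221 = -0.045663/0.015221 ≈ -3.0.

μ₀ = -3.0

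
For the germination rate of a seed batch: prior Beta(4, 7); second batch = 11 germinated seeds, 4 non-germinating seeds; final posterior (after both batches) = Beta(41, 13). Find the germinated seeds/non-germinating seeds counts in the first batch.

Sequential conjugate updates are equivalent to a single update on the pooled data, so total successes = posterior α − prior α and total failures = posterior β − prior β.
Total across both batches: 41−4=37 germinated seeds, 13−7=6 non-germinating seeds.
Subtract the second batch: 37−11=26 germinated seeds and 6−4=2 non-germinating seeds.

26 germinated seeds and 2 non-germinating seeds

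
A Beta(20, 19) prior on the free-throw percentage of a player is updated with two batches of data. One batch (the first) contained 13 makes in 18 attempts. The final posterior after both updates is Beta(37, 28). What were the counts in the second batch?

4 makes and 4 misses

Because Beta–binomial updating is additive in the counts, the combined data contributed (α_post−α_prior, β_post−β_prior) successes and failures.
Total across both batches: 37−20=17 makes, 28−19=9 misses.
Subtract the first batch: 17−13=4 makes and 9−5=4 misses.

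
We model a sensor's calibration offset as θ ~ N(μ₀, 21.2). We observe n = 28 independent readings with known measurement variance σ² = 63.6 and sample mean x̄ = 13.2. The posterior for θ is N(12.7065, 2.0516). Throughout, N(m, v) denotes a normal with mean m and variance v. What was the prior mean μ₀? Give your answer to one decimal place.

μ₀ = 8.1

The posterior mean is a precision-weighted average: μ_n = (τ₀μ₀ + τ_data·x̄)/(τ₀+τ_data), with τ₀=1/σ₀² and τ_data=n/σ².
Here τ₀ = 1/21.2 = 0.047170 and τ_data = 28/63.6 = 0.440252, so τ_n = 0.487422.
Rearranging for μ₀: μ₀ = (μ_n·τ_n − τ_data·x̄)/τ₀ = (12.7065·0.487422 − 0.440252·13.2) / 0.047170 = 0.382101/0.047170 ≈ 8.1.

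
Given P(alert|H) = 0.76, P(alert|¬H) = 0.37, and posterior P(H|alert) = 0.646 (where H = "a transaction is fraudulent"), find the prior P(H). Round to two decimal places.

P(H) = 0.47

In odds form, posterior odds = prior odds × likelihood ratio, so prior odds = posterior odds ÷ LR.
Posterior odds = 0.646/(1−0.646) = 1.8249. LR = 0.76/0.37 = 2.0541.
Prior odds = 1.8249/2.0541 = 0.8884, so P(H) = 0.8884/(1+0.8884) ≈ 0.47.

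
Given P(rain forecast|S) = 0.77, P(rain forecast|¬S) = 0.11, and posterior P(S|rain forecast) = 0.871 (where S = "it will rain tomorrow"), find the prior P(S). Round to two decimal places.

P(S) = 0.49

In odds form, posterior odds = prior odds × likelihood ratio, so prior odds = posterior odds ÷ LR.
Posterior odds = 0.871/(1−0.871) = 6.7519. LR = 0.77/0.11 = 7.0000.
Prior odds = 6.7519/7.0000 = 0.9646, so P(S) = 0.9646/(1+0.9646) ≈ 0.49.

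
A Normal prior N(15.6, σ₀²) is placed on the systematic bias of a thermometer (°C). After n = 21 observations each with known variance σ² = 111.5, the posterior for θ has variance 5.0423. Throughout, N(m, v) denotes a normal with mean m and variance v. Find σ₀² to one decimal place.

For the Normal–Normal model with known σ², precisions add: τ_n = τ₀ + n/σ².
So 1/σ₀² = 1/5.0423 − 21/111.5 = 0.198322 − 0.188341 = 0.009981.
Hence σ₀² = 1/0.009981 ≈ 100.2.

σ₀² = 100.2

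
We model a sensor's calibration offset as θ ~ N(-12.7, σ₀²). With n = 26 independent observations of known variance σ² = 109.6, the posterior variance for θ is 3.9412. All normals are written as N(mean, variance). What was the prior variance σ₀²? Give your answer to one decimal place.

Posterior precision equals prior precision plus data precision: 1/σ_n² = 1/σ₀² + n/σ².
So 1/σ₀² = 1/3.9412 − 26/109.6 = 0.253730 − 0.237226 = 0.016504.
Hence σ₀² = 1/0.016504 ≈ 60.6.

σ₀² = 60.6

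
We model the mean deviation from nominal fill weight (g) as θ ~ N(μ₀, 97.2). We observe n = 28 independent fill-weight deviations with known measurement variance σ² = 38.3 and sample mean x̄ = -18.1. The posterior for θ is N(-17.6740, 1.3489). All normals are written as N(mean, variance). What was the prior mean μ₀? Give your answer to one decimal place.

With known observation variance, the Normal–Normal posterior has precision τ_n = τ₀ + n/σ² and mean μ_n = (τ₀μ₀ + (n/σ²)x̄)/τ_n.
Here τ₀ = 1/97.2 = 0.010288 and τ_data = 28/38.3 = 0.731070, so τ_n = 0.741358.
Rearranging for μ₀: μ₀ = (μ_n·τ_n − τ_data·x̄)/τ₀ = (-17.6740·0.741358 − 0.731070·-18.1) / 0.010288 = 0.129606/0.010288 ≈ 12.6.

μ₀ = 12.6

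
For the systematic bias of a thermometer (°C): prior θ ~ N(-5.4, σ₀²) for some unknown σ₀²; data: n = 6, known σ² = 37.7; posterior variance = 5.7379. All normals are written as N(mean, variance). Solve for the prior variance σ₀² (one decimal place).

Posterior precision equals prior precision plus data precision: 1/σ_n² = 1/σ₀² + n/σ².
So 1/σ₀² = 1/5.7379 − 6/37.7 = 0.174280 − 0.159151 = 0.015129.
Hence σ₀² = 1/0.015129 ≈ 66.1.

σ₀² = 66.1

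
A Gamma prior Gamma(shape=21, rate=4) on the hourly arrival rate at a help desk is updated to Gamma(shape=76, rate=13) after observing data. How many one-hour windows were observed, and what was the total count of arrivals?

A Gamma(α, β) prior (rate parametrization) on a Poisson rate with n observations summing to S gives posterior Gamma(α+S, β+n).
Matching: Σxᵢ = 76 − 21 = 55 and n = 13 − 4 = 9.

n = 9 one-hour windows with total 55 arrivals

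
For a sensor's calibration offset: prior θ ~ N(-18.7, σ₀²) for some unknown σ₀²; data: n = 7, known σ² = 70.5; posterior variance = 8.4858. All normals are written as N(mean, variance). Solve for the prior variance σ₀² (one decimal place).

σ₀² = 53.9

For the Normal–Normal model with known σ², precisions add: τ_n = τ₀ + n/σ².
So 1/σ₀² = 1/8.4858 − 7/70.5 = 0.117844 − 0.099291 = 0.018553.
Hence σ₀² = 1/0.018553 ≈ 53.9.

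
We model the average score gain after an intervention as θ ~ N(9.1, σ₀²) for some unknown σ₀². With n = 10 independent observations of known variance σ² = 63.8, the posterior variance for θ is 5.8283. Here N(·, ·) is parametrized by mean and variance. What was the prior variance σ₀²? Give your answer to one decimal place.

For the Normal–Normal model with known σ², precisions add: τ_n = τ₀ + n/σ².
So 1/σ₀² = 1/5.8283 − 10/63.8 = 0.171577 − 0.156740 = 0.014837.
Hence σ₀² = 1/0.014837 ≈ 67.4.

σ₀² = 67.4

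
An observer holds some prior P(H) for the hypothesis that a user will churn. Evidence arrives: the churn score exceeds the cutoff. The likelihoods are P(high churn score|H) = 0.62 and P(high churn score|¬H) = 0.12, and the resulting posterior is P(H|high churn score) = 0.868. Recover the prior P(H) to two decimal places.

P(H) = 0.56

In odds form, posterior odds = prior odds × likelihood ratio, so prior odds = posterior odds ÷ LR.
Posterior odds = 0.868/(1−0.868) = 6.5758. LR = 0.62/0.12 = 5.1667.
Prior odds = 6.5758/5.1667 = 1.2727, so P(H) = 1.2727/(1+1.2727) ≈ 0.56.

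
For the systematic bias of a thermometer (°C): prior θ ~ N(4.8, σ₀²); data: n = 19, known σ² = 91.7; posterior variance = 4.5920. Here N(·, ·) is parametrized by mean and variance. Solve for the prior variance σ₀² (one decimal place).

Posterior precision equals prior precision plus data precision: 1/σ_n² = 1/σ₀² + n/σ².
So 1/σ₀² = 1/4.5920 − 19/91.7 = 0.217770 − 0.207197 = 0.010573.
Hence σ₀² = 1/0.010573 ≈ 94.6.

σ₀² = 94.6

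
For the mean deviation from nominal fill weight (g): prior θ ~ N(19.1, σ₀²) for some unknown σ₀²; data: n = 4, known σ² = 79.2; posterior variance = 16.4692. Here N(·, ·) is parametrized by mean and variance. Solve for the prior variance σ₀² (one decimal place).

For the Normal–Normal model with known σ², precisions add: τ_n = τ₀ + n/σ².
So 1/σ₀² = 1/16.4692 − 4/79.2 = 0.060719 − 0.050505 = 0.010214.
Hence σ₀² = 1/0.010214 ≈ 97.9.

σ₀² = 97.9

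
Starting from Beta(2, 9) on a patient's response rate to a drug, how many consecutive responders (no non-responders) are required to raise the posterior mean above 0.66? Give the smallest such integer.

After k responders and 0 non-responders the posterior is Beta(2+k, 9), with mean (2+k)/(2+9+k).
Set (2+k)/(11+k) > 0.66 and solve: k > (0.66·11 − 2)/(1 − 0.66) = 15.471.
The smallest integer exceeding 15.471 is 16.

k = 16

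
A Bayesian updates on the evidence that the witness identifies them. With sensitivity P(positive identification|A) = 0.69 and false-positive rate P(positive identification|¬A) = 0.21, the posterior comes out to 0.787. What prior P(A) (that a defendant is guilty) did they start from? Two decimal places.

In odds form, posterior odds = prior odds × likelihood ratio, so prior odds = posterior odds ÷ LR.
Posterior odds = 0.787/(1−0.787) = 3.6948. LR = 0.69/0.21 = 3.2857.
Prior odds = 3.6948/3.2857 = 1.1245, so P(A) = 1.1245/(1+1.1245) ≈ 0.53.

P(A) = 0.53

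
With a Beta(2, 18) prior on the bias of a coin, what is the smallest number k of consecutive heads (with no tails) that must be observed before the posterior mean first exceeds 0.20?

k = 3

After k heads and 0 tails the posterior is Beta(2+k, 18), with mean (2+k)/(2+18+k).
Set (2+k)/(20+k) > 0.20 and solve: k > (0.20·20 − 2)/(1 − 0.20) = 2.500.
The smallest integer exceeding 2.500 is 3, and checking k=3: (5)/(23) = 0.2174 > 0.20.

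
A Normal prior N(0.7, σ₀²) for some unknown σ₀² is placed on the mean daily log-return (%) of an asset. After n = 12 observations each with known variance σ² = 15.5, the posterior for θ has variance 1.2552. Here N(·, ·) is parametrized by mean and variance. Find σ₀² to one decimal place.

For the Normal–Normal model with known σ², precisions add: τ_n = τ₀ + n/σ².
So 1/σ₀² = 1/1.2552 − 12/15.5 = 0.796686 − 0.774194 = 0.022492.
Hence σ₀² = 1/0.022492 ≈ 44.5.

σ₀² = 44.5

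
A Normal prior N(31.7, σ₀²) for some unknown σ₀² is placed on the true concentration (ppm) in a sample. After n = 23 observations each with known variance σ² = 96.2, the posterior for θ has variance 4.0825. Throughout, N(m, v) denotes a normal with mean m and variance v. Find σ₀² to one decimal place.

σ₀² = 170.6

For the Normal–Normal model with known σ², precisions add: τ_n = τ₀ + n/σ².
So 1/σ₀² = 1/4.0825 − 23/96.2 = 0.244948 − 0.239085 = 0.005863.
Hence σ₀² = 1/0.005863 ≈ 170.6.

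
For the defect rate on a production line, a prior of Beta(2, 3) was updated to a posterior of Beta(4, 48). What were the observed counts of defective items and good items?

2 defective items and 45 good items

Under Beta–binomial conjugacy the posterior parameters are (α+s, β+f).
Match parameters: s=4−2=2, f=48−3=45.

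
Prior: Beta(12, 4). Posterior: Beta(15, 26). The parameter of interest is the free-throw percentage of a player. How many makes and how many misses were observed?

Under Beta–binomial conjugacy the posterior parameters are (a+s, b+f).
Match parameters: s=15−12=3, f=26−4=22.

3 makes and 22 misses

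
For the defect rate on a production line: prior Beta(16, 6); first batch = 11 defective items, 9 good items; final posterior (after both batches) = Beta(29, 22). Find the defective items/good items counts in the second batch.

2 defective items and 7 good items

Sequential conjugate updates are equivalent to a single update on the pooled data, so total successes = posterior α − prior α and total failures = posterior β − prior β.
Total across both batches: 29−16=13 defective items, 22−6=16 good items.
Subtract the first batch: 13−11=2 defective items and 16−9=7 good items.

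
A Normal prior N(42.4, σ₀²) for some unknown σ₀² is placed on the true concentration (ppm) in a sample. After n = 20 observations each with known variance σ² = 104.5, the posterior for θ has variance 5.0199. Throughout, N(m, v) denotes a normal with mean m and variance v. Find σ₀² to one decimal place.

For the Normal–Normal model with known σ², precisions add: τ_n = τ₀ + n/σ².
So 1/σ₀² = 1/5.0199 − 20/104.5 = 0.199207 − 0.191388 = 0.007819.
Hence σ₀² = 1/0.007819 ≈ 127.9.

σ₀² = 127.9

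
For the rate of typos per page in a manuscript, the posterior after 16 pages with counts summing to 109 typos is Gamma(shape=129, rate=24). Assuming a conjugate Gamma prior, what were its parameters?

Gamma(shape=20, rate=8)

A Gamma(α, β) prior (rate parametrization) on a Poisson rate with n observations summing to S gives posterior Gamma(α+S, β+n).
So α = 129 − 109 = 20 and β = 24 − 16 = 8.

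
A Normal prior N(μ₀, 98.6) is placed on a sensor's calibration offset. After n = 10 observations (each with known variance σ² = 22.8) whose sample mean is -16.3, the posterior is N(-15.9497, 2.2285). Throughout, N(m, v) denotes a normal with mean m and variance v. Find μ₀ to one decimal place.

The posterior mean is a precision-weighted average: μ_n = (τ₀μ₀ + τ_data·x̄)/(τ₀+τ_data), with τ₀=1/σ₀² and τ_data=n/σ².
Here τ₀ = 1/98.6 = 0.010142 and τ_data = 10/22.8 = 0.438596, so τ_n = 0.448738.
Rearranging for μ₀: μ₀ = (μ_n·τ_n − τ_data·x̄)/τ₀ = (-15.9497·0.448738 − 0.438596·-16.3) / 0.010142 = -0.008122/0.010142 ≈ -0.8.

μ₀ = -0.8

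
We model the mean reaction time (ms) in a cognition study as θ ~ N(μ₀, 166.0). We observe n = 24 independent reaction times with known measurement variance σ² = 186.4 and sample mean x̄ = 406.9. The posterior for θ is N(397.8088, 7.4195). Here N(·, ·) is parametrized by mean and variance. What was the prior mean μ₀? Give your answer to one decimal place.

With known observation variance, the Normal–Normal posterior has precision τ_n = τ₀ + n/σ² and mean μ_n = (τ₀μ₀ + (n/σ²)x̄)/τ_n.
Here τ₀ = 1/166.0 = 0.006024 and τ_data = 24/186.4 = 0.128755, so τ_n = 0.134779.
Rearranging for μ₀: μ₀ = (μ_n·τ_n − τ_data·x̄)/τ₀ = (397.8088·0.134779 − 0.128755·406.9) / 0.006024 = 1.225863/0.006024 ≈ 203.5.

μ₀ = 203.5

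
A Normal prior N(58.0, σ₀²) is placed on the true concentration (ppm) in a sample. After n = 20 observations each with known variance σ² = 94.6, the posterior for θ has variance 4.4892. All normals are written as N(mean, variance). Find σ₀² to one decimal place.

Posterior precision equals prior precision plus data precision: 1/σ_n² = 1/σ₀² + n/σ².
So 1/σ₀² = 1/4.4892 − 20/94.6 = 0.222757 − 0.211416 = 0.011341.
Hence σ₀² = 1/0.011341 ≈ 88.2.

σ₀² = 88.2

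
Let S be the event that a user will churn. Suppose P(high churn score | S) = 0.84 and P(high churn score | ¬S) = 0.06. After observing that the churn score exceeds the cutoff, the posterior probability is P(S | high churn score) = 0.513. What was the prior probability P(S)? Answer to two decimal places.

In odds form, posterior odds = prior odds × likelihood ratio, so prior odds = posterior odds ÷ LR.
Posterior odds = 0.513/(1−0.513) = 1.0534. LR = 0.84/0.06 = 14.0000.
Prior odds = 1.0534/14.0000 = 0.0752, so P(S) = 0.0752/(1+0.0752) ≈ 0.07.

P(S) = 0.07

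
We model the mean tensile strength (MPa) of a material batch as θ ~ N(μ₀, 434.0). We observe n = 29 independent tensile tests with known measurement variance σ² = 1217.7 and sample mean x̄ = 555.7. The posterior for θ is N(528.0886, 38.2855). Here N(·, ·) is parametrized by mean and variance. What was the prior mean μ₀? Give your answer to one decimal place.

With known observation variance, the Normal–Normal posterior has precision τ_n = τ₀ + n/σ² and mean μ_n = (τ₀μ₀ + (n/σ²)x̄)/τ_n.
Here τ₀ = 1/434.0 = 0.002304 and τ_data = 29/1217.7 = 0.023815, so τ_n = 0.026119.
Rearranging for μ₀: μ₀ = (μ_n·τ_n − τ_data·x̄)/τ₀ = (528.0886·0.026119 − 0.023815·555.7) / 0.002304 = 0.559151/0.002304 ≈ 242.7.

μ₀ = 242.7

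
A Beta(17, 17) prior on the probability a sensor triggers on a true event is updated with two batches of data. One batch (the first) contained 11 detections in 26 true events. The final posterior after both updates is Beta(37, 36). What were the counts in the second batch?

9 detections and 4 misses

Because Beta–binomial updating is additive in the counts, the combined data contributed (α_post−α_prior, β_post−β_prior) successes and failures.
Total across both batches: 37−17=20 detections, 36−17=19 misses.
Subtract the first batch: 20−11=9 detections and 19−15=4 misses.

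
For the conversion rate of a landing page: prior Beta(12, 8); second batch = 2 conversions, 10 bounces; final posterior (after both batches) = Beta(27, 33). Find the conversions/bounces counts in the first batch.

13 conversions and 15 bounces

Because Beta–binomial updating is additive in the counts, the combined data contributed (α_post−α_prior, β_post−β_prior) successes and failures.
Total across both batches: 27−12=15 conversions, 33−8=25 bounces.
Subtract the second batch: 15−2=13 conversions and 25−10=15 bounces.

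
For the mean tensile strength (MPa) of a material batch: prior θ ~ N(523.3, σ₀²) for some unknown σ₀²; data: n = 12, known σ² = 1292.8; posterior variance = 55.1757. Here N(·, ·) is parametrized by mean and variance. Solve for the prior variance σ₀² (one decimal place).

σ₀² = 113.1

For the Normal–Normal model with known σ², precisions add: τ_n = τ₀ + n/σ².
So 1/σ₀² = 1/55.1757 − 12/1292.8 = 0.018124 − 0.009282 = 0.008842.
Hence σ₀² = 1/0.008842 ≈ 113.1.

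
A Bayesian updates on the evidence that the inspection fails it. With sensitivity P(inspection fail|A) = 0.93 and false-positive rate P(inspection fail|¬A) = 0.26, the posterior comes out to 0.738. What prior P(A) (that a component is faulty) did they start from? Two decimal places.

Bayes' rule in odds form gives O(A|E) = O(A)·[P(E|A)/P(E|¬A)], hence O(A) = O(A|E)/LR.
Posterior odds = 0.738/(1−0.738) = 2.8168. LR = 0.93/0.26 = 3.5769.
Prior odds = 2.8168/3.5769 = 0.7875, so P(A) = 0.7875/(1+0.7875) ≈ 0.44.

P(A) = 0.44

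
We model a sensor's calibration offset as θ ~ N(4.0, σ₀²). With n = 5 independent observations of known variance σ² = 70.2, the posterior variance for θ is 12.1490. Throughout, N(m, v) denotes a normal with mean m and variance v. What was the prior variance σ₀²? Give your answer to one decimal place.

For the Normal–Normal model with known σ², precisions add: τ_n = τ₀ + n/σ².
So 1/σ₀² = 1/12.1490 − 5/70.2 = 0.082311 − 0.071225 = 0.011086.
Hence σ₀² = 1/0.011086 ≈ 90.2.

σ₀² = 90.2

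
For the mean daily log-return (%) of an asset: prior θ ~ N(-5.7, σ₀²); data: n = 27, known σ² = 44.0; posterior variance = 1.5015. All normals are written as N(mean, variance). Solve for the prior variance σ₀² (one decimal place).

σ₀² = 19.1

Posterior precision equals prior precision plus data precision: 1/σ_n² = 1/σ₀² + n/σ².
So 1/σ₀² = 1/1.5015 − 27/44.0 = 0.666001 − 0.613636 = 0.052365.
Hence σ₀² = 1/0.052365 ≈ 19.1.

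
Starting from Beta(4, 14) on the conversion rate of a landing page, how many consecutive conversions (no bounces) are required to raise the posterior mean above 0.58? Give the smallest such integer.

k = 16

After k conversions and 0 bounces the posterior is Beta(4+k, 14), with mean (4+k)/(4+14+k).
Set (4+k)/(18+k) > 0.58 and solve: k > (0.58·18 − 4)/(1 − 0.58) = 15.333.
The smallest integer exceeding 15.333 is 16.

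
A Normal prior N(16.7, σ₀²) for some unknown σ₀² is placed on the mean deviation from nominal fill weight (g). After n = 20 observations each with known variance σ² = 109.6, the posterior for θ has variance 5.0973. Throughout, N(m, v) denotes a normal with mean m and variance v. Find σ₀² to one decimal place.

Posterior precision equals prior precision plus data precision: 1/σ_n² = 1/σ₀² + n/σ².
So 1/σ₀² = 1/5.0973 − 20/109.6 = 0.196182 − 0.182482 = 0.013700.
Hence σ₀² = 1/0.013700 ≈ 73.0.

σ₀² = 73.0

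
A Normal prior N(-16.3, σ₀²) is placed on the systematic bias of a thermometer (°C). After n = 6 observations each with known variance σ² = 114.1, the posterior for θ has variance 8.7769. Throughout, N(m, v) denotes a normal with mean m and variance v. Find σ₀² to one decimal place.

For the Normal–Normal model with known σ², precisions add: τ_n = τ₀ + n/σ².
So 1/σ₀² = 1/8.7769 − 6/114.1 = 0.113935 − 0.052585 = 0.061350.
Hence σ₀² = 1/0.061350 ≈ 16.3.

σ₀² = 16.3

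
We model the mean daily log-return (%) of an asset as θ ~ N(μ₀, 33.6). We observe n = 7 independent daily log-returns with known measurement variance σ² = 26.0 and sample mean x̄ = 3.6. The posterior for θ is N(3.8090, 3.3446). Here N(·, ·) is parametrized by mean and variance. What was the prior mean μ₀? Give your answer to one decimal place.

μ₀ = 5.7

The posterior mean is a precision-weighted average: μ_n = (τ₀μ₀ + τ_data·x̄)/(τ₀+τ_data), with τ₀=1/σ₀² and τ_data=n/σ².
Here τ₀ = 1/33.6 = 0.029762 and τ_data = 7/26.0 = 0.269231, so τ_n = 0.298993.
Rearranging for μ₀: μ₀ = (μ_n·τ_n − τ_data·x̄)/τ₀ = (3.8090·0.298993 − 0.269231·3.6) / 0.029762 = 0.169633/0.029762 ≈ 5.7.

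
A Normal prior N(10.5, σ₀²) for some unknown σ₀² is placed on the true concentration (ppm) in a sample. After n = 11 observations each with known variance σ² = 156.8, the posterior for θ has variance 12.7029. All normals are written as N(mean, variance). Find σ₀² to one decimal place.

For the Normal–Normal model with known σ², precisions add: τ_n = τ₀ + n/σ².
So 1/σ₀² = 1/12.7029 − 11/156.8 = 0.078722 − 0.070153 = 0.008569.
Hence σ₀² = 1/0.008569 ≈ 116.7.

σ₀² = 116.7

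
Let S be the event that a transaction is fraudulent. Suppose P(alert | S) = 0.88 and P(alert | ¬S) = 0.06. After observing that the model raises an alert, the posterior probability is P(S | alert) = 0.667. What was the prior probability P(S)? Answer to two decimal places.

P(S) = 0.12

In odds form, posterior odds = prior odds × likelihood ratio, so prior odds = posterior odds ÷ LR.
Posterior odds = 0.667/(1−0.667) = 2.0030. LR = 0.88/0.06 = 14.6667.
Prior odds = 2.0030/14.6667 = 0.1366, so P(S) = 0.1366/(1+0.1366) ≈ 0.12.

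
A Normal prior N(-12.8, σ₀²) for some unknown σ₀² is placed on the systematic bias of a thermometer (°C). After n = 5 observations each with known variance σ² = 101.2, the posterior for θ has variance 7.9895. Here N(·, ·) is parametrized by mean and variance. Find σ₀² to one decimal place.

σ₀² = 13.2

Posterior precision equals prior precision plus data precision: 1/σ_n² = 1/σ₀² + n/σ².
So 1/σ₀² = 1/7.9895 − 5/101.2 = 0.125164 − 0.049407 = 0.075757.
Hence σ₀² = 1/0.075757 ≈ 13.2.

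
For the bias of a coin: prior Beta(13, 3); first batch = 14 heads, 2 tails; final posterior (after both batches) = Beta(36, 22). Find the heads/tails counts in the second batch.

Because Beta–binomial updating is additive in the counts, the combined data contributed (α_post−α_prior, β_post−β_prior) successes and failures.
Total across both batches: 36−13=23 heads, 22−3=19 tails.
Subtract the first batch: 23−14=9 heads and 19−2=17 tails.

9 heads and 17 tails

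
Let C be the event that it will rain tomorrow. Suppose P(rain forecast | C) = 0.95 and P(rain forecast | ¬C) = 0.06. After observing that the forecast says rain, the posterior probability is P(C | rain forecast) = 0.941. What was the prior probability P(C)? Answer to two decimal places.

P(C) = 0.50

Bayes' rule in odds form gives O(C|E) = O(C)·[P(E|C)/P(E|¬C)], hence O(C) = O(C|E)/LR.
Posterior odds = 0.941/(1−0.941) = 15.9492. LR = 0.95/0.06 = 15.8333.
Prior odds = 15.9492/15.8333 = 1.0073, so P(C) = 1.0073/(1+1.0073) ≈ 0.50.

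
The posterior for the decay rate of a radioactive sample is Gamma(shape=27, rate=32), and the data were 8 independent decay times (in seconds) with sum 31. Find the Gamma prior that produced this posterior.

Gamma(shape=19, rate=1)

Gamma–exponential conjugacy: posterior shape = α + n, posterior rate = β + Σtᵢ.
So α = 27 − 8 = 19 and β = 32 − 31 = 1.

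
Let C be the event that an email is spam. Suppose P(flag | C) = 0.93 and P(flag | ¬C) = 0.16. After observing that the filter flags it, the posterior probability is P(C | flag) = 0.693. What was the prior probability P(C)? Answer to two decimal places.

In odds form, posterior odds = prior odds × likelihood ratio, so prior odds = posterior odds ÷ LR.
Posterior odds = 0.693/(1−0.693) = 2.2573. LR = 0.93/0.16 = 5.8125.
Prior odds = 2.2573/5.8125 = 0.3884, so P(C) = 0.3884/(1+0.3884) ≈ 0.28.

P(C) = 0.28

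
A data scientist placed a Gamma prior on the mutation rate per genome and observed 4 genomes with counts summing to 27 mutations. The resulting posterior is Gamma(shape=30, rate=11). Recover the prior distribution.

A Gamma(α, β) prior (rate parametrization) on a Poisson rate with n observations summing to S gives posterior Gamma(α+S, β+n).
So α = 30 − 27 = 3 and β = 11 − 4 = 7.

Gamma(shape=3, rate=7)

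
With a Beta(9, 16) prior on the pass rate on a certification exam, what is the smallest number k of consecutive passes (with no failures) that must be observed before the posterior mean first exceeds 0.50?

k = 8

After k passes and 0 failures the posterior is Beta(9+k, 16), with mean (9+k)/(9+16+k).
Set (9+k)/(25+k) > 0.50 and solve: k > (0.50·25 − 9)/(1 − 0.50) = 7.000.
The smallest integer exceeding 7.000 is 8, and checking k=8: (17)/(33) = 0.5152 > 0.50.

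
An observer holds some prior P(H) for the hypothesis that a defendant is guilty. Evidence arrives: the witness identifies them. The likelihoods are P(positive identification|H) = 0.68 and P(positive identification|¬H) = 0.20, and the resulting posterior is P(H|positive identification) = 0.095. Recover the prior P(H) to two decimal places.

P(H) = 0.03

Bayes' rule in odds form gives O(H|E) = O(H)·[P(E|H)/P(E|¬H)], hence O(H) = O(H|E)/LR.
Posterior odds = 0.095/(1−0.095) = 0.1050. LR = 0.68/0.20 = 3.4000.
Prior odds = 0.1050/3.4000 = 0.0309, so P(H) = 0.0309/(1+0.0309) ≈ 0.03.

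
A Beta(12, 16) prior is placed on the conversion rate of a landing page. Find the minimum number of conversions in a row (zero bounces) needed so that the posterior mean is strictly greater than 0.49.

k = 4

After k conversions and 0 bounces the posterior is Beta(12+k, 16), with mean (12+k)/(12+16+k).
Set (12+k)/(28+k) > 0.49 and solve: k > (0.49·28 − 12)/(1 − 0.49) = 3.373.
The smallest integer exceeding 3.373 is 4, and checking k=4: (16)/(32) = 0.5000 > 0.49.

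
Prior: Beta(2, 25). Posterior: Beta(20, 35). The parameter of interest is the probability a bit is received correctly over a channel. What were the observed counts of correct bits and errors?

18 correct bits and 10 errors

Under Beta–binomial conjugacy the posterior parameters are (a+s, b+f).
So s = 20 − 2 = 18 and f = 35 − 25 = 10.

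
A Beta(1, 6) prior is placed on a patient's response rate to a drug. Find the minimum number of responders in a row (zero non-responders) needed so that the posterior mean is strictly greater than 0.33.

After k responders and 0 non-responders the posterior is Beta(1+k, 6), with mean (1+k)/(1+6+k).
Set (1+k)/(7+k) > 0.33 and solve: k > (0.33·7 − 1)/(1 − 0.33) = 1.955.
The smallest integer exceeding 1.955 is 2, and checking k=2: (3)/(9) = 0.3333 > 0.33.

k = 2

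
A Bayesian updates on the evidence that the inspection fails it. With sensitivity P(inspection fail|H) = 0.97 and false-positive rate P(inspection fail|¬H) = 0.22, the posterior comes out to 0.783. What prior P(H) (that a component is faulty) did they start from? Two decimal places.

In odds form, posterior odds = prior odds × likelihood ratio, so prior odds = posterior odds ÷ LR.
Posterior odds = 0.783/(1−0.783) = 3.6083. LR = 0.97/0.22 = 4.4091.
Prior odds = 3.6083/4.4091 = 0.8184, so P(H) = 0.8184/(1+0.8184) ≈ 0.45.

P(H) = 0.45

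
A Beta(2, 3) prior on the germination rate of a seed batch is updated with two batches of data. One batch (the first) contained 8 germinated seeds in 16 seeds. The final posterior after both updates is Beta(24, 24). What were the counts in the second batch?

14 germinated seeds and 13 non-germinating seeds

Sequential conjugate updates are equivalent to a single update on the pooled data, so total successes = posterior α − prior α and total failures = posterior β − prior β.
Total across both batches: 24−2=22 germinated seeds, 24−3=21 non-germinating seeds.
Subtract the first batch: 22−8=14 germinated seeds and 21−8=13 non-germinating seeds.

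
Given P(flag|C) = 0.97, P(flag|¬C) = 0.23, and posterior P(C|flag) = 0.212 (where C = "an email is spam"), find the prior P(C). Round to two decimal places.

In odds form, posterior odds = prior odds × likelihood ratio, so prior odds = posterior odds ÷ LR.
Posterior odds = 0.212/(1−0.212) = 0.2690. LR = 0.97/0.23 = 4.2174.
Prior odds = 0.2690/4.2174 = 0.0638, so P(C) = 0.0638/(1+0.0638) ≈ 0.06.

P(C) = 0.06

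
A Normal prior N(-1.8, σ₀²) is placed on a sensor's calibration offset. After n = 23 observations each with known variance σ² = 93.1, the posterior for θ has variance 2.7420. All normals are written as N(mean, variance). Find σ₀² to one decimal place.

For the Normal–Normal model with known σ², precisions add: τ_n = τ₀ + n/σ².
So 1/σ₀² = 1/2.7420 − 23/93.1 = 0.364697 − 0.247046 = 0.117651.
Hence σ₀² = 1/0.117651 ≈ 8.5.

σ₀² = 8.5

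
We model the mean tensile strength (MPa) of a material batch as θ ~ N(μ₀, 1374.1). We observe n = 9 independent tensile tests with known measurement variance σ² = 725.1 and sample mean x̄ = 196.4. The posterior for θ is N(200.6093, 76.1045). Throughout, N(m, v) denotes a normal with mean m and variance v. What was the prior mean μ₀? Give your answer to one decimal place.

With known observation variance, the Normal–Normal posterior has precision τ_n = τ₀ + n/σ² and mean μ_n = (τ₀μ₀ + (n/σ²)x̄)/τ_n.
Here τ₀ = 1/1374.1 = 0.000728 and τ_data = 9/725.1 = 0.012412, so τ_n = 0.013140.
Rearranging for μ₀: μ₀ = (μ_n·τ_n − τ_data·x̄)/τ₀ = (200.6093·0.013140 − 0.012412·196.4) / 0.000728 = 0.198289/0.000728 ≈ 272.4.

μ₀ = 272.4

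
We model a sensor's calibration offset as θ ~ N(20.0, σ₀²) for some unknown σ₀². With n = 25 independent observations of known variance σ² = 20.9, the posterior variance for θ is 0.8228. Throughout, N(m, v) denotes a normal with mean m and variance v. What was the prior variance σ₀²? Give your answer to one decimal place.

σ₀² = 52.1

Posterior precision equals prior precision plus data precision: 1/σ_n² = 1/σ₀² + n/σ².
So 1/σ₀² = 1/0.8228 − 25/20.9 = 1.215362 − 1.196172 = 0.019190.
Hence σ₀² = 1/0.019190 ≈ 52.1.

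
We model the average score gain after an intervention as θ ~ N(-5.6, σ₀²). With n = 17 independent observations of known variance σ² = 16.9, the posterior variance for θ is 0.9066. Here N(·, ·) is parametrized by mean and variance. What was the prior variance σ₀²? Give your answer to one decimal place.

σ₀² = 10.3

Posterior precision equals prior precision plus data precision: 1/σ_n² = 1/σ₀² + n/σ².
So 1/σ₀² = 1/0.9066 − 17/16.9 = 1.103022 − 1.005917 = 0.097105.
Hence σ₀² = 1/0.097105 ≈ 10.3.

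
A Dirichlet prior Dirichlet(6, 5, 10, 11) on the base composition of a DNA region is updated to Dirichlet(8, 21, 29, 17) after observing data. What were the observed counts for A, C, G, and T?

For a Dirichlet(α) prior with multinomial counts c, the posterior is Dirichlet(α + c) componentwise.
Counts are posterior − prior componentwise: 8−6=2, 21−5=16, 29−10=19, 17−11=6.

counts (2, 16, 19, 6)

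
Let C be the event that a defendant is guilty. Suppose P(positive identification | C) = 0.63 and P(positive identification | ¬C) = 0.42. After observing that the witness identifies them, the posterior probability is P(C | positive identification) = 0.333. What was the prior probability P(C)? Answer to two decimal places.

P(C) = 0.25

In odds form, posterior odds = prior odds × likelihood ratio, so prior odds = posterior odds ÷ LR.
Posterior odds = 0.333/(1−0.333) = 0.4993. LR = 0.63/0.42 = 1.5000.
Prior odds = 0.4993/1.5000 = 0.3329, so P(C) = 0.3329/(1+0.3329) ≈ 0.25.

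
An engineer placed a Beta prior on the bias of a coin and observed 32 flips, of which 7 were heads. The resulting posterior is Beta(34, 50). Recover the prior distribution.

Beta(27, 25)

Under Beta–binomial conjugacy the posterior parameters are (α+s, β+f).
Subtract the data counts: 34−7=27, 50−25=25.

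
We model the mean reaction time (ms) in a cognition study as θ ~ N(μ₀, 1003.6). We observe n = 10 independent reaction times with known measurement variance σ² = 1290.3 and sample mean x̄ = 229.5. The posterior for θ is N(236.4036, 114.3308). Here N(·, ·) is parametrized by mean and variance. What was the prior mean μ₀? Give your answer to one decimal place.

μ₀ = 290.1

With known observation variance, the Normal–Normal posterior has precision τ_n = τ₀ + n/σ² and mean μ_n = (τ₀μ₀ + (n/σ²)x̄)/τ_n.
Here τ₀ = 1/1003.6 = 0.000996 and τ_data = 10/1290.3 = 0.007750, so τ_n = 0.008746.
Rearranging for μ₀: μ₀ = (μ_n·τ_n − τ_data·x̄)/τ₀ = (236.4036·0.008746 − 0.007750·229.5) / 0.000996 = 0.288961/0.000996 ≈ 290.1.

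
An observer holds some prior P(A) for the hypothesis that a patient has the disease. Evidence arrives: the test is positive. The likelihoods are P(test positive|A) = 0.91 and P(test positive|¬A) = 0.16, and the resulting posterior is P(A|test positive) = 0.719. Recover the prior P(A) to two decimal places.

In odds form, posterior odds = prior odds × likelihood ratio, so prior odds = posterior odds ÷ LR.
Posterior odds = 0.719/(1−0.719) = 2.5587. LR = 0.91/0.16 = 5.6875.
Prior odds = 2.5587/5.6875 = 0.4499, so P(A) = 0.4499/(1+0.4499) ≈ 0.31.

P(A) = 0.31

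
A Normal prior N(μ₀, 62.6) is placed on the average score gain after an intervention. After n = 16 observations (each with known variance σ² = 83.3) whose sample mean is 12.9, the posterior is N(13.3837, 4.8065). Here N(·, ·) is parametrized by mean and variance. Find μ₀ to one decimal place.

The posterior mean is a precision-weighted average: μ_n = (τ₀μ₀ + τ_data·x̄)/(τ₀+τ_data), with τ₀=1/σ₀² and τ_data=n/σ².
Here τ₀ = 1/62.6 = 0.015974 and τ_data = 16/83.3 = 0.192077, so τ_n = 0.208051.
Rearranging for μ₀: μ₀ = (μ_n·τ_n − τ_data·x̄)/τ₀ = (13.3837·0.208051 − 0.192077·12.9) / 0.015974 = 0.306699/0.015974 ≈ 19.2.

μ₀ = 19.2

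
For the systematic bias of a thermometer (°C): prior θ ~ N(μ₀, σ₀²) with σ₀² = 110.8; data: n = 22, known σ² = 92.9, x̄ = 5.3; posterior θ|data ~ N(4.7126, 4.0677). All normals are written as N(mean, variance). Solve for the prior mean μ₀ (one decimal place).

μ₀ = -10.7

The posterior mean is a precision-weighted average: μ_n = (τ₀μ₀ + τ_data·x̄)/(τ₀+τ_data), with τ₀=1/σ₀² and τ_data=n/σ².
Here τ₀ = 1/110.8 = 0.009025 and τ_data = 22/92.9 = 0.236814, so τ_n = 0.245839.
Rearranging for μ₀: μ₀ = (μ_n·τ_n − τ_data·x̄)/τ₀ = (4.7126·0.245839 − 0.236814·5.3) / 0.009025 = -0.096573/0.009025 ≈ -10.7.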